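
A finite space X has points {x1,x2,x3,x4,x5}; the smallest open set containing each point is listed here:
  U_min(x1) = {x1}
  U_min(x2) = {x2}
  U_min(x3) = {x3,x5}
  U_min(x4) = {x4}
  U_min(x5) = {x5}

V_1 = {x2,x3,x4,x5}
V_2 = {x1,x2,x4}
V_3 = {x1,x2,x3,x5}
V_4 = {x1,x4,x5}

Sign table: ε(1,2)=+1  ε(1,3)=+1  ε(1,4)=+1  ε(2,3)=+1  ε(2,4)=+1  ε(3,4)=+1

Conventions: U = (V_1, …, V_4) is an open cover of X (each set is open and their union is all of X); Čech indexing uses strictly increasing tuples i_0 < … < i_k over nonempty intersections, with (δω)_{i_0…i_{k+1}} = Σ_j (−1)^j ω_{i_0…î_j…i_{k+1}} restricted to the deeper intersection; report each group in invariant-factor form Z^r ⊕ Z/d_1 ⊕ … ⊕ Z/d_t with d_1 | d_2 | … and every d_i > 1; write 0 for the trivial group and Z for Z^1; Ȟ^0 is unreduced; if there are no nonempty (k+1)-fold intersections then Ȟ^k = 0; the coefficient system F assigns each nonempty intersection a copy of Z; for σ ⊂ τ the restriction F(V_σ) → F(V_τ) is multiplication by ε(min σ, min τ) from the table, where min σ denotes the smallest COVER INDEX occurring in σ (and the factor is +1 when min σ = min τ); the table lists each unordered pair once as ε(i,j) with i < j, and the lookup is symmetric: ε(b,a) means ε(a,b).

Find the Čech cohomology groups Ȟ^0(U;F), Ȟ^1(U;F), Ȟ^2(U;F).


Ȟ^0 ≅ Z, Ȟ^1 ≅ 0, Ȟ^2 ≅ Z

nonempty overlaps:
  V12={x2,x4} V13={x2,x3,x5} V14={x4,x5} V23={x1,x2} V24={x1,x4} V34={x1,x5}
  V123={x2} V124={x4} V134={x5} V234={x1}
C dims 4,6,4; δ0: rk 3, SNF 1^3; δ1: rk 3, SNF 1^3
degree 0: 4−3−0 = 1 → Ȟ^0 ≅ Z
degree 1: 6−3−3 = 0 → Ȟ^1 ≅ 0
degree 2: 4−0−3 = 1 → Ȟ^2 ≅ Z


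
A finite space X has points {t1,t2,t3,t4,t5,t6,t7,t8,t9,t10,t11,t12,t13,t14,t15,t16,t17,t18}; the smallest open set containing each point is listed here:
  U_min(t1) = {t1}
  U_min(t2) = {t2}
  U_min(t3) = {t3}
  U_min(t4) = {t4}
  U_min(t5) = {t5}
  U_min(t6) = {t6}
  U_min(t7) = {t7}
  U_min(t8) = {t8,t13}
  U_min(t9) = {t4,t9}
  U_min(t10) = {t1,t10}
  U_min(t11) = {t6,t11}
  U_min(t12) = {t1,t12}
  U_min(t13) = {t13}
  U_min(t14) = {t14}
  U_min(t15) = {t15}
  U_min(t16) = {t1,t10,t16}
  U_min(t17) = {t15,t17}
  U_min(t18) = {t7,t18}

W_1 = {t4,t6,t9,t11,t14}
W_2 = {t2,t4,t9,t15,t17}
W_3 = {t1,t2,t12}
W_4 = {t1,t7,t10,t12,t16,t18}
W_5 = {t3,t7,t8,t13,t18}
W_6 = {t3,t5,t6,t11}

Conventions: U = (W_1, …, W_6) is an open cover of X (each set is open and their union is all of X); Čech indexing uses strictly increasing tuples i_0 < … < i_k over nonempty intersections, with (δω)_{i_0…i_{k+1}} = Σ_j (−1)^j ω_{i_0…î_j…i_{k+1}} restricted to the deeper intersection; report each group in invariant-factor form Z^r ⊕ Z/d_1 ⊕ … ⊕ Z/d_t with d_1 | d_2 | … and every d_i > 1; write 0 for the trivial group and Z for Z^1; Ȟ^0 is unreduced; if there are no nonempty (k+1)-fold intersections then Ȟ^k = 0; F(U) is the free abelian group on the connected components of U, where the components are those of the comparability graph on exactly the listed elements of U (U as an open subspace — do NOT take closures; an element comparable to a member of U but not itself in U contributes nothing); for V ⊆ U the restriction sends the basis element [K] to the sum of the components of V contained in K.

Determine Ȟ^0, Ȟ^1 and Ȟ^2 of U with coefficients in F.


cover nerve:
  W12={t4,t9} W16={t6,t11} W23={t2} W34={t1,t12} W45={t7,t18} W56={t3}
components per intersection:
  W1: {t4,t9} {t6,t11} {t14}
  W2: {t2} {t4,t9} {t15,t17}
  W3: {t1,t12} {t2}
  W4: {t1,t10,t12,t16} {t7,t18}
  W5: {t3} {t7,t18} {t8,t13}
  W6: {t3} {t5} {t6,t11}
  W12: {t4,t9}
  W16: {t6,t11}
  W23: {t2}
  W34: {t1,t12}
  W45: {t7,t18}
  W56: {t3}
C dims 16,6; δ0: rk 6, SNF 1^6
Ȟ^0: (16−6)−0=10 ⇒ Z^10
Ȟ^1: (6−0)−6=0 ⇒ 0
Ȟ^2: (0−0)−0=0 ⇒ 0

Ȟ^0 ≅ Z^10, Ȟ^1 ≅ 0 and Ȟ^2 ≅ 0


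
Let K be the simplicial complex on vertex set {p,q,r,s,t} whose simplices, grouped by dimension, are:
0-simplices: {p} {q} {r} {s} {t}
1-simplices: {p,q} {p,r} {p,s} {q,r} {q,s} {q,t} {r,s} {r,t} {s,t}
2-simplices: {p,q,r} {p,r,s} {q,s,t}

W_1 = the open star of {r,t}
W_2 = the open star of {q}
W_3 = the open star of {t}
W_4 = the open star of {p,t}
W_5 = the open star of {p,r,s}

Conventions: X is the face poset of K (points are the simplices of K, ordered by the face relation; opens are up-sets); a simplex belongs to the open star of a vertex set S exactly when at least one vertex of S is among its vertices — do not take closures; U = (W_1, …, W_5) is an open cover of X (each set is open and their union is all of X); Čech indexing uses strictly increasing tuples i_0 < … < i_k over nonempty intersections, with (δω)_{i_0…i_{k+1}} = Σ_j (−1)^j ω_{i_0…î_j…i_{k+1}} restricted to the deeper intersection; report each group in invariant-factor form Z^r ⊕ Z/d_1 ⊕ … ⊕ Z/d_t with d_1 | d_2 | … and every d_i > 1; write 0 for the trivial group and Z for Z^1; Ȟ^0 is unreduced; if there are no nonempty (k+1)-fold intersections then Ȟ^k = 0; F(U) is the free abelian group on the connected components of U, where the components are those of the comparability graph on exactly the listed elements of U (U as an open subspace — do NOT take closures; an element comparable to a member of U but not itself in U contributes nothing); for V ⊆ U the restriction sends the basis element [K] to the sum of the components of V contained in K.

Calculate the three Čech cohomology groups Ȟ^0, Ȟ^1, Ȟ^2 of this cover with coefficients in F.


Ȟ^0 ≅ Z, Ȟ^1 ≅ Z^2 and Ȟ^2 ≅ 0

nonempty intersections:
  W1={{r},{t},{p,r},{q,r},{q,t},{r,s},{r,t},{s,t},{p,q,r},{p,r,s},{q,s,t}} W2={{q},{p,q},{q,r},{q,s},{q,t},{p,q,r},{q,s,t}} W3={{t},{q,t},{r,t},{s,t},{q,s,t}} W4={{p},{t},{p,q},{p,r},{p,s},{q,t},{r,t},{s,t},{p,q,r},{p,r,s},{q,s,t}} W5={{p},{r},{s},{p,q},{p,r},{p,s},{q,r},{q,s},{r,s},{r,t},{s,t},{p,q,r},{p,r,s},{q,s,t}}
  W12={{q,r},{q,t},{p,q,r},{q,s,t}} W13={{t},{q,t},{r,t},{s,t},{q,s,t}} W14={{t},{p,r},{q,t},{r,t},{s,t},{p,q,r},{p,r,s},{q,s,t}} W15={{r},{p,r},{q,r},{r,s},{r,t},{s,t},{p,q,r},{p,r,s},{q,s,t}} W23={{q,t},{q,s,t}} W24={{p,q},{q,t},{p,q,r},{q,s,t}} W25={{p,q},{q,r},{q,s},{p,q,r},{q,s,t}} W34={{t},{q,t},{r,t},{s,t},{q,s,t}} W35={{r,t},{s,t},{q,s,t}} W45={{p},{p,q},{p,r},{p,s},{r,t},{s,t},{p,q,r},{p,r,s},{q,s,t}}
  W123={{q,t},{q,s,t}} W124={{q,t},{p,q,r},{q,s,t}} W125={{q,r},{p,q,r},{q,s,t}} W134={{t},{q,t},{r,t},{s,t},{q,s,t}} W135={{r,t},{s,t},{q,s,t}} W145={{p,r},{r,t},{s,t},{p,q,r},{p,r,s},{q,s,t}} W234={{q,t},{q,s,t}} W235={{q,s,t}} W245={{p,q},{p,q,r},{q,s,t}} W345={{r,t},{s,t},{q,s,t}}
  W1234={{q,t},{q,s,t}} W1235={{q,s,t}} W1245={{p,q,r},{q,s,t}} W1345={{r,t},{s,t},{q,s,t}} W2345={{q,s,t}}
  W12345={{q,s,t}}
components per intersection:
  W1: {{r},{t},{p,r},{q,r},{q,t},{r,s},{r,t},{s,t},{p,q,r},{p,r,s},{q,s,t}}
  W2: {{q},{p,q},{q,r},{q,s},{q,t},{p,q,r},{q,s,t}}
  W3: {{t},{q,t},{r,t},{s,t},{q,s,t}}
  W4: {{p},{p,q},{p,r},{p,s},{p,q,r},{p,r,s}} {{t},{q,t},{r,t},{s,t},{q,s,t}}
  W5: {{p},{r},{s},{p,q},{p,r},{p,s},{q,r},{q,s},{r,s},{r,t},{s,t},{p,q,r},{p,r,s},{q,s,t}}
  W12: {{q,r},{p,q,r}} {{q,t},{q,s,t}}
  W13: {{t},{q,t},{r,t},{s,t},{q,s,t}}
  W14: {{t},{q,t},{r,t},{s,t},{q,s,t}} {{p,r},{p,q,r},{p,r,s}}
  W15: {{r},{p,r},{q,r},{r,s},{r,t},{p,q,r},{p,r,s}} {{s,t},{q,s,t}}
  W23: {{q,t},{q,s,t}}
  W24: {{p,q},{p,q,r}} {{q,t},{q,s,t}}
  W25: {{p,q},{q,r},{p,q,r}} {{q,s},{q,s,t}}
  W34: {{t},{q,t},{r,t},{s,t},{q,s,t}}
  W35: {{r,t}} {{s,t},{q,s,t}}
  W45: {{p},{p,q},{p,r},{p,s},{p,q,r},{p,r,s}} {{r,t}} {{s,t},{q,s,t}}
  W123: {{q,t},{q,s,t}}
  W124: {{q,t},{q,s,t}} {{p,q,r}}
  W125: {{q,r},{p,q,r}} {{q,s,t}}
  W134: {{t},{q,t},{r,t},{s,t},{q,s,t}}
  W135: {{r,t}} {{s,t},{q,s,t}}
  W145: {{p,r},{p,q,r},{p,r,s}} {{r,t}} {{s,t},{q,s,t}}
  W234: {{q,t},{q,s,t}}
  W235: {{q,s,t}}
  W245: {{p,q},{p,q,r}} {{q,s,t}}
  W345: {{r,t}} {{s,t},{q,s,t}}
  W1234: {{q,t},{q,s,t}}
  W1235: {{q,s,t}}
  W1245: {{p,q,r}} {{q,s,t}}
  W1345: {{r,t}} {{s,t},{q,s,t}}
  W2345: {{q,s,t}}
  W12345: {{q,s,t}}
C dims 6,18,17,7; δ0: rk 5, SNF 1^5; δ1: rk 11, SNF 1^11; δ2: rk 6, SNF 1^6
Ȟ^0: (6−5)−0=1 ⇒ Z
Ȟ^1: (18−11)−5=2 ⇒ Z^2
Ȟ^2: (17−6)−11=0 ⇒ 0


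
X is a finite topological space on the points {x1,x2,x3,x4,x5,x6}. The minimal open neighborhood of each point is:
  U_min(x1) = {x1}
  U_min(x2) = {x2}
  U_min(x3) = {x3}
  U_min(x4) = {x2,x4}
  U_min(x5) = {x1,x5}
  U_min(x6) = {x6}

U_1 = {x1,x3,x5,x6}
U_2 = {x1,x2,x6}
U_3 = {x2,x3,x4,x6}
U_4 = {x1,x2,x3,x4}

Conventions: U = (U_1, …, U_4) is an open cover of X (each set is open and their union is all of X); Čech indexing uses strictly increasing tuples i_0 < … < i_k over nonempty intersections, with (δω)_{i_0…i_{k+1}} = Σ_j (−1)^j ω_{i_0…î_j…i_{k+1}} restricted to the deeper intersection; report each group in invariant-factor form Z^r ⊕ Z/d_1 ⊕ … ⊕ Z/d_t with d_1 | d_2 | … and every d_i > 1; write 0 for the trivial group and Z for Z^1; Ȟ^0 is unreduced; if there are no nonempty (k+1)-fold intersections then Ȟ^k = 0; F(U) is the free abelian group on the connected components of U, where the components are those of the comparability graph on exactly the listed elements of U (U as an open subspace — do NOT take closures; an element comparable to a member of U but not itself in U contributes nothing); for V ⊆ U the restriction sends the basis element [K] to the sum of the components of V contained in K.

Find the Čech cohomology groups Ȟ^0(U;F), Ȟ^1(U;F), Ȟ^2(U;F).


Ȟ^0 ≅ Z^4,  Ȟ^1 ≅ 0,  Ȟ^2 ≅ 0

nerve simplices:
  U12={x1,x6} U13={x3,x6} U14={x1,x3} U23={x2,x6} U24={x1,x2} U34={x2,x3,x4}
  U123={x6} U124={x1} U134={x3} U234={x2}
components per intersection:
  U1: {x1,x5} {x3} {x6}
  U2: {x1} {x2} {x6}
  U3: {x2,x4} {x3} {x6}
  U4: {x1} {x2,x4} {x3}
  U12: {x1} {x6}
  U13: {x3} {x6}
  U14: {x1} {x3}
  U23: {x2} {x6}
  U24: {x1} {x2}
  U34: {x2,x4} {x3}
  U123: {x6}
  U124: {x1}
  U134: {x3}
  U234: {x2}
C dims 12,12,4; δ0: rk 8, SNF 1^8; δ1: rk 4, SNF 1^4
degree 0: 12−8−0 = 4 → Ȟ^0 ≅ Z^4
degree 1: 12−4−8 = 0 → Ȟ^1 ≅ 0
degree 2: 4−0−4 = 0 → Ȟ^2 ≅ 0


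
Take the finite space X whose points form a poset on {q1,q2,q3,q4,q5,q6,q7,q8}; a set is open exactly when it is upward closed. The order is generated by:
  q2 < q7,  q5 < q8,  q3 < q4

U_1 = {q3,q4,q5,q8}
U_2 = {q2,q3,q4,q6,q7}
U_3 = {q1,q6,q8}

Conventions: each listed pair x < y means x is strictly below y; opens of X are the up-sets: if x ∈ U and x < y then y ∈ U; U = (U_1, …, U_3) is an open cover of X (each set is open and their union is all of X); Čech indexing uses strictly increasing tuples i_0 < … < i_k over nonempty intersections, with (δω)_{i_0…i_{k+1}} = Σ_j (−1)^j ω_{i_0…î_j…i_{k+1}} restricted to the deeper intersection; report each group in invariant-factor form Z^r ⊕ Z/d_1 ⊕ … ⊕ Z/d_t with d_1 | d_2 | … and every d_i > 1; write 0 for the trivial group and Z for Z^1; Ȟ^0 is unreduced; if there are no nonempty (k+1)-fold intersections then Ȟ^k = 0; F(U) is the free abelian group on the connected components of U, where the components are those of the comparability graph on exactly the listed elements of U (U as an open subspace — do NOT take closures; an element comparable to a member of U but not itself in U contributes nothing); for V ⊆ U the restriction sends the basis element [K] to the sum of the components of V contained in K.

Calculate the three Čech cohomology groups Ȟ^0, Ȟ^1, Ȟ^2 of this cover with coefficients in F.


Ȟ^0 ≅ Z^5, Ȟ^1 ≅ 0 and Ȟ^2 ≅ 0

intersection data:
  U12={q3,q4} U13={q8} U23={q6}
components per intersection:
  U1: {q3,q4} {q5,q8}
  U2: {q2,q7} {q3,q4} {q6}
  U3: {q1} {q6} {q8}
  U12: {q3,q4}
  U13: {q8}
  U23: {q6}
C dims 8,3; δ0: rk 3, SNF 1^3
Ȟ^0 = (8 − 3) − 0 = 5, so Ȟ^0 ≅ Z^5
Ȟ^1 = (3 − 0) − 3 = 0, so Ȟ^1 ≅ 0
Ȟ^2 = (0 − 0) − 0 = 0, so Ȟ^2 ≅ 0


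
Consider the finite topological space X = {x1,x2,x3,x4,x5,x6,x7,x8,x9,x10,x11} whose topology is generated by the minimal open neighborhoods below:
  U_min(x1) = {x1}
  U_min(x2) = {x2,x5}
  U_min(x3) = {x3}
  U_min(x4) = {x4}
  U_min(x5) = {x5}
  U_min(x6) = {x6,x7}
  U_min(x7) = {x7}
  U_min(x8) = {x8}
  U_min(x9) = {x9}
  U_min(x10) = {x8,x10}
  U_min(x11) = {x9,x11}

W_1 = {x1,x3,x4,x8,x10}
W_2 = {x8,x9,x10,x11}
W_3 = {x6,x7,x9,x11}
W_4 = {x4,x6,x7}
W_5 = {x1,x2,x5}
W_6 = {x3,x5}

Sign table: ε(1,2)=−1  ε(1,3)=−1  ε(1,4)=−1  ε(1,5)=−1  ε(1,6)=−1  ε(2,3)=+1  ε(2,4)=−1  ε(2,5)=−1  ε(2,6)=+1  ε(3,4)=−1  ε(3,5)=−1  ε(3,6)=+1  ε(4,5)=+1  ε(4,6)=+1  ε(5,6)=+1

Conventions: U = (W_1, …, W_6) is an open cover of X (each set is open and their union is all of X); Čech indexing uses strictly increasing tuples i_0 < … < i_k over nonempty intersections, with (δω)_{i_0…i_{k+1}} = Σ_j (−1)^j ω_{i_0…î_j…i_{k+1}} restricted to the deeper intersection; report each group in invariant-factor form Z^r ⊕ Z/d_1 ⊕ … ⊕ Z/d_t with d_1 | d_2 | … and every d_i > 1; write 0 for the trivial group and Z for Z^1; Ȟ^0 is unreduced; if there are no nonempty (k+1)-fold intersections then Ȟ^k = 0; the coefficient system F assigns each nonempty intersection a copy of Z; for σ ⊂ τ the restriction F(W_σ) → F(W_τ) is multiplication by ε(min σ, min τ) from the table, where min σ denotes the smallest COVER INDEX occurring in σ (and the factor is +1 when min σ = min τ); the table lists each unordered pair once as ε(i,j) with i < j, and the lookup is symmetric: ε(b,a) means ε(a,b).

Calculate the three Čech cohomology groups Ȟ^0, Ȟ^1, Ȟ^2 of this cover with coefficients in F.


nerve of the cover:
  W12={x8,x10} W14={x4} W15={x1} W16={x3} W23={x9,x11} W34={x6,x7} W56={x5}
C dims 6,7; δ0: rk 6, SNF 1^5·2
Ȟ^0 = (6 − 6) − 0 = 0, so Ȟ^0 ≅ 0
Ȟ^1 = (7 − 0) − 6 = 1 plus torsion [2], so Ȟ^1 ≅ Z ⊕ Z/2
Ȟ^2 = (0 − 0) − 0 = 0, so Ȟ^2 ≅ 0

Ȟ^0 = 0,  Ȟ^1 = Z ⊕ Z/2,  Ȟ^2 = 0


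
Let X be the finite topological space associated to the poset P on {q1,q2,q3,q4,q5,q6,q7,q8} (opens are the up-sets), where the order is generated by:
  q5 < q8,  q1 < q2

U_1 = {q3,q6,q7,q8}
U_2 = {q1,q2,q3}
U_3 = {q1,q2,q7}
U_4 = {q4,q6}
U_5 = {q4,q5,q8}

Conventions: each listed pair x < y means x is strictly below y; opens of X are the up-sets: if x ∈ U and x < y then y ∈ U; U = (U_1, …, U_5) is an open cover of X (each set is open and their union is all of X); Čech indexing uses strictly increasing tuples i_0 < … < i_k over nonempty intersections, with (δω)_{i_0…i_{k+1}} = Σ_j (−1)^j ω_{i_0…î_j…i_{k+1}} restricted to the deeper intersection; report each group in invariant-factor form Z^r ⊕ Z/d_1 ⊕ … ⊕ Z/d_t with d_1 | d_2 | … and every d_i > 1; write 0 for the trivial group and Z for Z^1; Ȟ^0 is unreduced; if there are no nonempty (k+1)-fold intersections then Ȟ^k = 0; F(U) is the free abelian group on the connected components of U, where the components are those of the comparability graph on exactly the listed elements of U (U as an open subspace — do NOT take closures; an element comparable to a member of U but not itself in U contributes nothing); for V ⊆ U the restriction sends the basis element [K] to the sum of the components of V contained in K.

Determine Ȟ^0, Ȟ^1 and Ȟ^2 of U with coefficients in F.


nerve of the cover:
  U12={q3} U13={q7} U14={q6} U15={q8} U23={q1,q2} U45={q4}
components per intersection:
  U1: {q3} {q6} {q7} {q8}
  U2: {q1,q2} {q3}
  U3: {q1,q2} {q7}
  U4: {q4} {q6}
  U5: {q4} {q5,q8}
  U12: {q3}
  U13: {q7}
  U14: {q6}
  U15: {q8}
  U23: {q1,q2}
  U45: {q4}
C dims 12,6; δ0: rk 6, SNF 1^6
Ȟ^0 = (12 − 6) − 0 = 6, so Ȟ^0 ≅ Z^6
Ȟ^1 = (6 − 0) − 6 = 0, so Ȟ^1 ≅ 0
Ȟ^2 = (0 − 0) − 0 = 0, so Ȟ^2 ≅ 0

Ȟ^0 ≅ Z^6, Ȟ^1 ≅ 0 and Ȟ^2 ≅ 0


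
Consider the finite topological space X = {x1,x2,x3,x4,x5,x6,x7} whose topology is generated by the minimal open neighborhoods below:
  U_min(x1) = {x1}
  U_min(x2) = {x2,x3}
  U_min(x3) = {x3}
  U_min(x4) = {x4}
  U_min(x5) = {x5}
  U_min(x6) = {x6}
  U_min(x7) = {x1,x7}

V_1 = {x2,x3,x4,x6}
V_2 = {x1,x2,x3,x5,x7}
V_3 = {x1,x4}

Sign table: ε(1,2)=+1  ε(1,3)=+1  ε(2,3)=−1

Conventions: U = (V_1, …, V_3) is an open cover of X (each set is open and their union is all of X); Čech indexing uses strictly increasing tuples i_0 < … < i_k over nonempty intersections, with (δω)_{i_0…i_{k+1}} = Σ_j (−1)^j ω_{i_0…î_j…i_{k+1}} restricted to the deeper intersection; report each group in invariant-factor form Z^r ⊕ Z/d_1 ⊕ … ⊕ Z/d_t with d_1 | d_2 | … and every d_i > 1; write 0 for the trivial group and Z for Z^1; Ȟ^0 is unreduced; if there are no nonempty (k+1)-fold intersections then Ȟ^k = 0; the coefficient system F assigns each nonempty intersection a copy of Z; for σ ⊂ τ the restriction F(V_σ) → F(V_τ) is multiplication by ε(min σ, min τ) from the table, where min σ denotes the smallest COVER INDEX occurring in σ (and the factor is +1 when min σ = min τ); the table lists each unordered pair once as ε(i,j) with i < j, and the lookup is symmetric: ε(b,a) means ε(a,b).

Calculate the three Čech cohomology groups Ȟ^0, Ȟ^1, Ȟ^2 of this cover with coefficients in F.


Ȟ^0 ≅ 0; Ȟ^1 ≅ Z/2; Ȟ^2 ≅ 0

intersection data:
  V12={x2,x3} V13={x4} V23={x1}
C dims 3,3; δ0: rk 3, SNF 1^2·2
Ȟ^0 = (3 − 3) − 0 = 0, so Ȟ^0 ≅ 0
Ȟ^1 = (3 − 0) − 3 = 0 plus torsion [2], so Ȟ^1 ≅ Z/2
Ȟ^2 = (0 − 0) − 0 = 0, so Ȟ^2 ≅ 0


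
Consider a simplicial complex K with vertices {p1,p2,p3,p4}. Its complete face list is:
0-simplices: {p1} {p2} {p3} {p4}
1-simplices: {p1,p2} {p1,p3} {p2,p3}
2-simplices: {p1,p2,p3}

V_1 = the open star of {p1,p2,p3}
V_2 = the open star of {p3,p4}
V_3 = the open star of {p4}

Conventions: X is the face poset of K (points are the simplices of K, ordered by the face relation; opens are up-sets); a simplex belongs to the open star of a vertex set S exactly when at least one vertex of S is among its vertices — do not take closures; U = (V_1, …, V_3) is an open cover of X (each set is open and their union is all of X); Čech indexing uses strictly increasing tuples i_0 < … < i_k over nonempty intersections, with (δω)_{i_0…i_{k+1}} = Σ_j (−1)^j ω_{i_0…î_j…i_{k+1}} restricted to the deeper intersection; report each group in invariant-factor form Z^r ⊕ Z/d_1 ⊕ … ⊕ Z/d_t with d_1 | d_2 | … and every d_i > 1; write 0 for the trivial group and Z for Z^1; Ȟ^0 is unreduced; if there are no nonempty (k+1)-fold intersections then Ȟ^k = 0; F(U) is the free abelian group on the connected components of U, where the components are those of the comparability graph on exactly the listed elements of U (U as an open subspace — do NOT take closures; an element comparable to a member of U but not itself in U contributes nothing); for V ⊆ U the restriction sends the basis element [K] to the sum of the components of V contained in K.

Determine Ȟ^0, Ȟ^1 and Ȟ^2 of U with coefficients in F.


Ȟ^0(U;F) ≅ Z^2, Ȟ^1(U;F) ≅ 0 and Ȟ^2(U;F) ≅ 0

intersection data:
  V1={{p1},{p2},{p3},{p1,p2},{p1,p3},{p2,p3},{p1,p2,p3}} V2={{p3},{p4},{p1,p3},{p2,p3},{p1,p2,p3}} V3={{p4}}
  V12={{p3},{p1,p3},{p2,p3},{p1,p2,p3}} V23={{p4}}
components per intersection:
  V1: {{p1},{p2},{p3},{p1,p2},{p1,p3},{p2,p3},{p1,p2,p3}}
  V2: {{p3},{p1,p3},{p2,p3},{p1,p2,p3}} {{p4}}
  V3: {{p4}}
  V12: {{p3},{p1,p3},{p2,p3},{p1,p2,p3}}
  V23: {{p4}}
C dims 4,2; δ0: rk 2, SNF 1^2
Ȟ^0 = (4 − 2) − 0 = 2, so Ȟ^0 ≅ Z^2
Ȟ^1 = (2 − 0) − 2 = 0, so Ȟ^1 ≅ 0
Ȟ^2 = (0 − 0) − 0 = 0, so Ȟ^2 ≅ 0


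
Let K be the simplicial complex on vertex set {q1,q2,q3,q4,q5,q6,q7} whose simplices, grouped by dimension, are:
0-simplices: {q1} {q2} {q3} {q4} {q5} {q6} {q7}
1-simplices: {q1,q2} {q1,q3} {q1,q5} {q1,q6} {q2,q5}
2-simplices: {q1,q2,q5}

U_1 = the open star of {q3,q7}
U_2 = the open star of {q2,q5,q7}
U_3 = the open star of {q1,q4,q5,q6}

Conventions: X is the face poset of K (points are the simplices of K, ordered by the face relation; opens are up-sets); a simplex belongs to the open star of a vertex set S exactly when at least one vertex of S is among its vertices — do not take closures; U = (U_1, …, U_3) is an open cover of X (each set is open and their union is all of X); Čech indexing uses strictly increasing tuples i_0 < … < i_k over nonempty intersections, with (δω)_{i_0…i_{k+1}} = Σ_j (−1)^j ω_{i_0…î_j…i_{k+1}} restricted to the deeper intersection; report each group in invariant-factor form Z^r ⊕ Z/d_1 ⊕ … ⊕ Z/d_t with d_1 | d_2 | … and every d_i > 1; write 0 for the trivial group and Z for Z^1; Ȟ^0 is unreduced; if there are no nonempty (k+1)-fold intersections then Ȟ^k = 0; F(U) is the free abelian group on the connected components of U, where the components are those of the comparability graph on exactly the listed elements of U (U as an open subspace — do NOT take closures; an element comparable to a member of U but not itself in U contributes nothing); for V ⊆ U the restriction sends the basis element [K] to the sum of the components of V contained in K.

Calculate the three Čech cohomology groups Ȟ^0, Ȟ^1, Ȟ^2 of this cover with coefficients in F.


Ȟ^0(U;F) ≅ Z^3, Ȟ^1(U;F) ≅ 0 and Ȟ^2(U;F) ≅ 0

nonempty intersections:
  U1={{q3},{q7},{q1,q3}} U2={{q2},{q5},{q7},{q1,q2},{q1,q5},{q2,q5},{q1,q2,q5}} U3={{q1},{q4},{q5},{q6},{q1,q2},{q1,q3},{q1,q5},{q1,q6},{q2,q5},{q1,q2,q5}}
  U12={{q7}} U13={{q1,q3}} U23={{q5},{q1,q2},{q1,q5},{q2,q5},{q1,q2,q5}}
components per intersection:
  U1: {{q3},{q1,q3}} {{q7}}
  U2: {{q2},{q5},{q1,q2},{q1,q5},{q2,q5},{q1,q2,q5}} {{q7}}
  U3: {{q1},{q5},{q6},{q1,q2},{q1,q3},{q1,q5},{q1,q6},{q2,q5},{q1,q2,q5}} {{q4}}
  U12: {{q7}}
  U13: {{q1,q3}}
  U23: {{q5},{q1,q2},{q1,q5},{q2,q5},{q1,q2,q5}}
C dims 6,3; δ0: rk 3, SNF 1^3
Ȟ^0: (6−3)−0=3 ⇒ Z^3
Ȟ^1: (3−0)−3=0 ⇒ 0
Ȟ^2: (0−0)−0=0 ⇒ 0


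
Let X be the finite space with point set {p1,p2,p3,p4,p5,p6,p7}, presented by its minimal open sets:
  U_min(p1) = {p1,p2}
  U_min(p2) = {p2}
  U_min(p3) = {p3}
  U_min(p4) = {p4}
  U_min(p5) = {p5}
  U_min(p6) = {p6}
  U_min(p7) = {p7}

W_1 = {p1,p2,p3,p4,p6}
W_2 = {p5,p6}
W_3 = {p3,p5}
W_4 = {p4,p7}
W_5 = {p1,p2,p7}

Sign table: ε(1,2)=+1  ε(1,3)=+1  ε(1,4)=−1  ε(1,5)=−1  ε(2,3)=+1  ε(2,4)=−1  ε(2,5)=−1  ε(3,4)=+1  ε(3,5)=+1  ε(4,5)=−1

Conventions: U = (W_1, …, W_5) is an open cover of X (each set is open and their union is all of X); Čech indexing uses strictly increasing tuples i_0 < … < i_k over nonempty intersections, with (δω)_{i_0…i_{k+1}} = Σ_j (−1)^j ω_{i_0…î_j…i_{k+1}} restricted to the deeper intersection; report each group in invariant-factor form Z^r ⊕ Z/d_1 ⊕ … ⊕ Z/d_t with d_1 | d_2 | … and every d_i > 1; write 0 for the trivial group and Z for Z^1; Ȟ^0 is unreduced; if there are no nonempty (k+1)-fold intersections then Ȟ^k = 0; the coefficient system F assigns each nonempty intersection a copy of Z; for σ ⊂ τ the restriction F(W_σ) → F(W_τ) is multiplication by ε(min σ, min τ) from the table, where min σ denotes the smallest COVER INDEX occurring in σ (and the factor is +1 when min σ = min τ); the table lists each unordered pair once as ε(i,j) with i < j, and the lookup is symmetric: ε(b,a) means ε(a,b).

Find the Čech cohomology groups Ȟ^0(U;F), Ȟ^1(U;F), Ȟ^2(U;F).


nonempty overlaps:
  W12={p6} W13={p3} W14={p4} W15={p1,p2} W23={p5} W45={p7}
C dims 5,6; δ0: rk 5, SNF 1^4·2
degree 0: 5−5−0 = 0 → Ȟ^0 ≅ 0
degree 1: 6−0−5 = 1 plus torsion [2] → Ȟ^1 ≅ Z ⊕ Z/2
degree 2: 0−0−0 = 0 → Ȟ^2 ≅ 0

Ȟ^0(U;F) ≅ 0, Ȟ^1(U;F) ≅ Z ⊕ Z/2, Ȟ^2(U;F) ≅ 0


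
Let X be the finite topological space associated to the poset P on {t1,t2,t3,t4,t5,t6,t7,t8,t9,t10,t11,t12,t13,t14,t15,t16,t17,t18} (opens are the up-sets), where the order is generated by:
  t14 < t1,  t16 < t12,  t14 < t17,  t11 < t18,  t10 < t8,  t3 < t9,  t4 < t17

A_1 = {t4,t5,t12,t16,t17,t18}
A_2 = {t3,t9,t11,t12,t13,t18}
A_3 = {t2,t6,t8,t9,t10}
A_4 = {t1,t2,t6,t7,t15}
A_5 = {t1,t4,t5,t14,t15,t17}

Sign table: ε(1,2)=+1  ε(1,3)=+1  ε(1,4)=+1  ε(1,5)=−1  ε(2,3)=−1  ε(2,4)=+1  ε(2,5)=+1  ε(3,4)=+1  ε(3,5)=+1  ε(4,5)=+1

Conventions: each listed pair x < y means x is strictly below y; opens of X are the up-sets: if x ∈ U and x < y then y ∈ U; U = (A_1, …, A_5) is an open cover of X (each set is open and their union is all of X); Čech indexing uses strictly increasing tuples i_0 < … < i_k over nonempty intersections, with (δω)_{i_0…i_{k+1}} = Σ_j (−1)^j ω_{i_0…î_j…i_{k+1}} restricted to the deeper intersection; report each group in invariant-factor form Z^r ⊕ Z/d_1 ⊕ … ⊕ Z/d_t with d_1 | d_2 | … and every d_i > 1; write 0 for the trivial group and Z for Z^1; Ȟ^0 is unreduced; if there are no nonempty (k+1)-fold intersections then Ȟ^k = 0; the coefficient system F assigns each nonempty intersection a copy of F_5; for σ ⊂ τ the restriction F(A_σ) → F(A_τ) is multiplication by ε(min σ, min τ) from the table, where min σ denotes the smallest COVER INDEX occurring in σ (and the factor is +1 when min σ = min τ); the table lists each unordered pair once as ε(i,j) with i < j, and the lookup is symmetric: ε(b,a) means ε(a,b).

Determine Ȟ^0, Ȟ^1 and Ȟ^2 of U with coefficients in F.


nonempty intersections:
  A12={t12,t18} A15={t4,t5,t17} A23={t9} A34={t2,t6} A45={t1,t15}
C dims 5,5; δ0: rk_F5 4
Ȟ^0: (5−4)−0=1 ⇒ Z/5
Ȟ^1: (5−0)−4=1 ⇒ Z/5
Ȟ^2: (0−0)−0=0 ⇒ 0

Ȟ^0 = Z/5,  Ȟ^1 = Z/5,  Ȟ^2 = 0


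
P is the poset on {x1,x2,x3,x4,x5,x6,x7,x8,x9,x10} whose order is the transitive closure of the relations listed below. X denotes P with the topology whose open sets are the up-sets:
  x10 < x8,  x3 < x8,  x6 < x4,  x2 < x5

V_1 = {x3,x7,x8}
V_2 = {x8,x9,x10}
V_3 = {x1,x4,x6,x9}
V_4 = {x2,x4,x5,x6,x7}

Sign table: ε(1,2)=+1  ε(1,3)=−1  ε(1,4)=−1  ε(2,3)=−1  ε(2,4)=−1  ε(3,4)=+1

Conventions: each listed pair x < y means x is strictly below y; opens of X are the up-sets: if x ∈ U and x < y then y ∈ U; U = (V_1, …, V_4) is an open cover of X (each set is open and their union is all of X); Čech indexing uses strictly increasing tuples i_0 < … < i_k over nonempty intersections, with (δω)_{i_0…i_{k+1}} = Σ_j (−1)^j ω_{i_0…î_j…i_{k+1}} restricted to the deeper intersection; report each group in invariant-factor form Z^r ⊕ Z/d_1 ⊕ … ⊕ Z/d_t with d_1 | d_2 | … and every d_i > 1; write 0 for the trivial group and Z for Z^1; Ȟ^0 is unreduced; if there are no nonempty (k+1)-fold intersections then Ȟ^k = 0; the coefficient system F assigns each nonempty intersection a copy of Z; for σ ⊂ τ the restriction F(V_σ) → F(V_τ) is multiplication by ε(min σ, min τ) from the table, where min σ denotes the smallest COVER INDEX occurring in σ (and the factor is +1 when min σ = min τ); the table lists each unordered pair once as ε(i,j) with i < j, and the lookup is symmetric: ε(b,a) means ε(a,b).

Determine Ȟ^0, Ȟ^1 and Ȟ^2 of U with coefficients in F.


Ȟ^0(U;F) ≅ Z,  Ȟ^1(U;F) ≅ Z,  Ȟ^2(U;F) ≅ 0

nonempty intersections:
  V12={x8} V14={x7} V23={x9} V34={x4,x6}
C dims 4,4; δ0: rk 3, SNF 1^3
Ȟ^0: (4−3)−0=1 ⇒ Z
Ȟ^1: (4−0)−3=1 ⇒ Z
Ȟ^2: (0−0)−0=0 ⇒ 0


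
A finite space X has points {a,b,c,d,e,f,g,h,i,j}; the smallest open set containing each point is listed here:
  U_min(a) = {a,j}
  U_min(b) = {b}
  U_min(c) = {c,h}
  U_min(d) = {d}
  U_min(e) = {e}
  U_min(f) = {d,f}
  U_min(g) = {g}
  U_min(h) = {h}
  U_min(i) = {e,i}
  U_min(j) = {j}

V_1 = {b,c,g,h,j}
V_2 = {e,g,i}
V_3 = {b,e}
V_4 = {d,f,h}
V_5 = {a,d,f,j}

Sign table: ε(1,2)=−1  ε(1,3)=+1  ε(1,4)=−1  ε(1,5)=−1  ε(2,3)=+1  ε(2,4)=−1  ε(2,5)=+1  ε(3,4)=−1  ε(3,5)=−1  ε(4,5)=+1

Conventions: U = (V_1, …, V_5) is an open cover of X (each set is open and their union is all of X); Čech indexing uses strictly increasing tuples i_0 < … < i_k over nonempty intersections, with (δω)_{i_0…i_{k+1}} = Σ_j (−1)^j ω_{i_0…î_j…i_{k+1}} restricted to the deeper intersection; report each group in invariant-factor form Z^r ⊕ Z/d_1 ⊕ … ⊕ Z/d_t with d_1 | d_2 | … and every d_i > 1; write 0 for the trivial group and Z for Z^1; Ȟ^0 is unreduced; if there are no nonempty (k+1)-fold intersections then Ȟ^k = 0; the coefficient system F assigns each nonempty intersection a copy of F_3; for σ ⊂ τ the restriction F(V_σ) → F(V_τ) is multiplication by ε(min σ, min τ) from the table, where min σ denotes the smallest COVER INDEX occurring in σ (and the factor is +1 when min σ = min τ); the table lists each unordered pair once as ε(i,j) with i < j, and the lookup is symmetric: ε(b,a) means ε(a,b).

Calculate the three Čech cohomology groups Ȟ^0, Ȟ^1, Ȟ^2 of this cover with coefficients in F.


Ȟ^0(U;F) ≅ 0,  Ȟ^1(U;F) ≅ Z/3,  Ȟ^2(U;F) ≅ 0

cover nerve:
  V12={g} V13={b} V14={h} V15={j} V23={e} V45={d,f}
C dims 5,6; δ0: rk_F3 5
Ȟ^0: (5−5)−0=0 ⇒ 0
Ȟ^1: (6−0)−5=1 ⇒ Z/3
Ȟ^2: (0−0)−0=0 ⇒ 0


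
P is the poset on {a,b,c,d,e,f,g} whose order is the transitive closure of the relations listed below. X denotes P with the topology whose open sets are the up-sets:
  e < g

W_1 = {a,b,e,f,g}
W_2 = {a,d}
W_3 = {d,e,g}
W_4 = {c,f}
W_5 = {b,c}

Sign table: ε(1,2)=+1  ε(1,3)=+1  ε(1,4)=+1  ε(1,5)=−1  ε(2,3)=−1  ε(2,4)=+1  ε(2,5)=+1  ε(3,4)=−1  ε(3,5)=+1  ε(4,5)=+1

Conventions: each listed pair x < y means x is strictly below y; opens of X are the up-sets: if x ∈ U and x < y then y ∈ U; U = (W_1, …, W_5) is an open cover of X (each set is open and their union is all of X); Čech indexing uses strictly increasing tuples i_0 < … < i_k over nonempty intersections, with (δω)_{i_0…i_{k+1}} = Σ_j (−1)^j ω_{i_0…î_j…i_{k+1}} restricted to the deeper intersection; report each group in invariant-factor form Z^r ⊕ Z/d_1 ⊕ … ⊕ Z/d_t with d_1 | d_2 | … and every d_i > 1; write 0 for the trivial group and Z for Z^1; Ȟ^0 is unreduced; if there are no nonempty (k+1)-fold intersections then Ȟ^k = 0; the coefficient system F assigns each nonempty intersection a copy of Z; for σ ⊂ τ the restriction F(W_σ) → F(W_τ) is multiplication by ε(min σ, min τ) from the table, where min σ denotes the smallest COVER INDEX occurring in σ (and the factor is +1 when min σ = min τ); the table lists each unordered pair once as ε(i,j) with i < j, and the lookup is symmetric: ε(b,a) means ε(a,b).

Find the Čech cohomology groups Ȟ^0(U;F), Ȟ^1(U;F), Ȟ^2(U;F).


Ȟ^0 ≅ 0, Ȟ^1 ≅ Z ⊕ Z/2 and Ȟ^2 ≅ 0

nerve of the cover:
  W12={a} W13={e,g} W14={f} W15={b} W23={d} W45={c}
C dims 5,6; δ0: rk 5, SNF 1^4·2
Ȟ^0 = (5 − 5) − 0 = 0, so Ȟ^0 ≅ 0
Ȟ^1 = (6 − 0) − 5 = 1 plus torsion [2], so Ȟ^1 ≅ Z ⊕ Z/2
Ȟ^2 = (0 − 0) − 0 = 0, so Ȟ^2 ≅ 0


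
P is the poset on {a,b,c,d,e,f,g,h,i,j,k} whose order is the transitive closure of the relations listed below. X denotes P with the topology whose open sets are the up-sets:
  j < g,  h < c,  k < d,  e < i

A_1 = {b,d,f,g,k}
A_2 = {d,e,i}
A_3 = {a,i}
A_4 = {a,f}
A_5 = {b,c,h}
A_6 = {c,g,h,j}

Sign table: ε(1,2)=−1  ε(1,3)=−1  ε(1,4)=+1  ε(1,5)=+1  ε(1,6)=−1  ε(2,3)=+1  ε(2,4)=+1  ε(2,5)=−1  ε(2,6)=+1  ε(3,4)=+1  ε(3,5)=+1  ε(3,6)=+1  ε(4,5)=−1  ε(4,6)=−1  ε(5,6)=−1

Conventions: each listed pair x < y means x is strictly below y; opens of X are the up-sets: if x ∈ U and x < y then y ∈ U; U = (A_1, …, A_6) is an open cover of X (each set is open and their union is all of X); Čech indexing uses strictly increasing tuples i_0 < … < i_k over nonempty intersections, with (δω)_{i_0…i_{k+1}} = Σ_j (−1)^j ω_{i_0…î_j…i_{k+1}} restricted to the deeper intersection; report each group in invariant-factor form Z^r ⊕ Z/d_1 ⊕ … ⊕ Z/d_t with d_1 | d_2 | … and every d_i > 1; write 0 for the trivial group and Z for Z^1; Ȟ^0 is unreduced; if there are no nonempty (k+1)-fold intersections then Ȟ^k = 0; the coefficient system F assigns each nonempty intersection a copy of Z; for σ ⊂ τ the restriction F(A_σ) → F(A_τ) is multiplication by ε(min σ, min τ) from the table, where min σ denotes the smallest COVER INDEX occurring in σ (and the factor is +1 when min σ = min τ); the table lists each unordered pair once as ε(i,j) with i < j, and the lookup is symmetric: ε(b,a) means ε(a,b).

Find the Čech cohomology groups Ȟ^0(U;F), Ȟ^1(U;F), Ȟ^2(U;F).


nerve of the cover:
  A12={d} A14={f} A15={b} A16={g} A23={i} A34={a} A56={c,h}
C dims 6,7; δ0: rk 6, SNF 1^5·2
Ȟ^0 = (6 − 6) − 0 = 0, so Ȟ^0 ≅ 0
Ȟ^1 = (7 − 0) − 6 = 1 plus torsion [2], so Ȟ^1 ≅ Z ⊕ Z/2
Ȟ^2 = (0 − 0) − 0 = 0, so Ȟ^2 ≅ 0

Ȟ^0 ≅ 0, Ȟ^1 ≅ Z ⊕ Z/2, Ȟ^2 ≅ 0


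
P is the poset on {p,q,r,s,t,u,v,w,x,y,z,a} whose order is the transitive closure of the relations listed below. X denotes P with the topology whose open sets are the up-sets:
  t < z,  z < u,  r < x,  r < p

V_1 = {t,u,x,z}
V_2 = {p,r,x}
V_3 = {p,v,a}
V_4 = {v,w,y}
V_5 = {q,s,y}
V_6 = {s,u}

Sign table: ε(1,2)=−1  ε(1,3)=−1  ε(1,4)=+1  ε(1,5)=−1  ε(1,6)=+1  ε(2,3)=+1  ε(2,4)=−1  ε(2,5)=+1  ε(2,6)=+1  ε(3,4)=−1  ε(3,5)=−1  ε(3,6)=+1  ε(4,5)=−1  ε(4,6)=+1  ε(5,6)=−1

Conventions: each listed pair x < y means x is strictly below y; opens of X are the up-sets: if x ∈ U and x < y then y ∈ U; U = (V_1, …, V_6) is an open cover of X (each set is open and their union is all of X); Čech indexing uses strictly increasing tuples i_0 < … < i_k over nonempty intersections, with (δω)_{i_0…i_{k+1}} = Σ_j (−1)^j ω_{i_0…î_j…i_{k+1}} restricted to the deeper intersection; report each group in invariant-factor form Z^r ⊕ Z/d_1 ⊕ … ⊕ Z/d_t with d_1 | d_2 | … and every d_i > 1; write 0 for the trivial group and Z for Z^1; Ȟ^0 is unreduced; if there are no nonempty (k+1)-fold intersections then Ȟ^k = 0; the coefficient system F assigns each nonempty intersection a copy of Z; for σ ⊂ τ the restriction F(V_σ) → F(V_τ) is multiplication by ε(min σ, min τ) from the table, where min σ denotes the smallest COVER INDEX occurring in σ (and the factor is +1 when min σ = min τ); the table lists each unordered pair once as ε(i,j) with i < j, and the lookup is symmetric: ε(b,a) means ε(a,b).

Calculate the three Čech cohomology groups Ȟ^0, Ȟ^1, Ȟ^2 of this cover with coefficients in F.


Ȟ^0 = Z, Ȟ^1 = Z and Ȟ^2 = 0

intersection data:
  V12={x} V16={u} V23={p} V34={v} V45={y} V56={s}
C dims 6,6; δ0: rk 5, SNF 1^5
Ȟ^0 = (6 − 5) − 0 = 1, so Ȟ^0 ≅ Z
Ȟ^1 = (6 − 0) − 5 = 1, so Ȟ^1 ≅ Z
Ȟ^2 = (0 − 0) − 0 = 0, so Ȟ^2 ≅ 0


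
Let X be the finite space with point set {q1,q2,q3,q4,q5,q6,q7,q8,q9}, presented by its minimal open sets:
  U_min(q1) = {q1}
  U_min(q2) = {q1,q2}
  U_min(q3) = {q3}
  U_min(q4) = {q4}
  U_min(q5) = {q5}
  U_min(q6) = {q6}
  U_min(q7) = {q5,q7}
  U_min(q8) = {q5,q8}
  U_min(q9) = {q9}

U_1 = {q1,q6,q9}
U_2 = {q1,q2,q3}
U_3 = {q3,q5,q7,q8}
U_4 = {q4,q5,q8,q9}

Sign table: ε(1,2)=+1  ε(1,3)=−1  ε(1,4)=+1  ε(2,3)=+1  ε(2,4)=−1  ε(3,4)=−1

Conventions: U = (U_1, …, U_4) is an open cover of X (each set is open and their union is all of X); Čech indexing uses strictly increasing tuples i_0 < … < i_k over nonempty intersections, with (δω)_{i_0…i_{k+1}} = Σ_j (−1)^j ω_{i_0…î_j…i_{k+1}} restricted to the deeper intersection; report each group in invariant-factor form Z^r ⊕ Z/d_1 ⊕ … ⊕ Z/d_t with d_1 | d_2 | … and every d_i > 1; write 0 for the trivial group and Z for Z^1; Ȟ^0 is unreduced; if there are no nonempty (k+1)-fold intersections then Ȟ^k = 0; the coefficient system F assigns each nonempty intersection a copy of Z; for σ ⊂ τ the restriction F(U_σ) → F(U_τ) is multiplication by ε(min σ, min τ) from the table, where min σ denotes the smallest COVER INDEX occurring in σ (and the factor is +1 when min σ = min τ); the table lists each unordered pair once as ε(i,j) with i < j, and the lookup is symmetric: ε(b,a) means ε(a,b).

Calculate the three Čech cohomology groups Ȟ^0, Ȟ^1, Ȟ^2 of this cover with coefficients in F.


nerve simplices:
  U12={q1} U14={q9} U23={q3} U34={q5,q8}
C dims 4,4; δ0: rk 4, SNF 1^3·2
degree 0: 4−4−0 = 0 → Ȟ^0 ≅ 0
degree 1: 4−0−4 = 0 plus torsion [2] → Ȟ^1 ≅ Z/2
degree 2: 0−0−0 = 0 → Ȟ^2 ≅ 0

Ȟ^0 = 0, Ȟ^1 = Z/2 and Ȟ^2 = 0


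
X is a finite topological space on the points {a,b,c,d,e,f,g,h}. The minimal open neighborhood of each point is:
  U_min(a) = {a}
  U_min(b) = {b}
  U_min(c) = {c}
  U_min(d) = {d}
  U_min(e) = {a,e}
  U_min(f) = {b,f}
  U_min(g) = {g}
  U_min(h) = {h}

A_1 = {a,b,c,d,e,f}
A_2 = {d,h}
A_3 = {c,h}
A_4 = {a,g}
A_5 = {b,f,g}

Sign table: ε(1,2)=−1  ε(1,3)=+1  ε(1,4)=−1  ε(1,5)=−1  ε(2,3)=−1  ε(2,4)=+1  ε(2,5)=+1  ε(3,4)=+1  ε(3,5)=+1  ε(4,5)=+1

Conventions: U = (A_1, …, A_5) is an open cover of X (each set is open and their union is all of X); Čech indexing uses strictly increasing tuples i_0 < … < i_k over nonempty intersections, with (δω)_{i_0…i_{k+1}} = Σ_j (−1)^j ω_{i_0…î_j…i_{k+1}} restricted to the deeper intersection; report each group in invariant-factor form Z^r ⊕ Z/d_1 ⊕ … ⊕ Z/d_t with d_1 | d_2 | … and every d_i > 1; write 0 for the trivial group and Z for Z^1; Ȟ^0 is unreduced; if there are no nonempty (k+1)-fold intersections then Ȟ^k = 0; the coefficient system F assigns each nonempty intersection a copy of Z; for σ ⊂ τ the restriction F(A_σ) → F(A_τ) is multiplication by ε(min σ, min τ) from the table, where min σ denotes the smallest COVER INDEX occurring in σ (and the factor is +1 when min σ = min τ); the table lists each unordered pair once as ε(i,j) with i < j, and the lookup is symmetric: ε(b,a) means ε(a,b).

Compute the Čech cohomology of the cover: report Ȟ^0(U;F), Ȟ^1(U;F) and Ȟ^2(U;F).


cover nerve:
  A12={d} A13={c} A14={a} A15={b,f} A23={h} A45={g}
C dims 5,6; δ0: rk 4, SNF 1^4
Ȟ^0: (5−4)−0=1 ⇒ Z
Ȟ^1: (6−0)−4=2 ⇒ Z^2
Ȟ^2: (0−0)−0=0 ⇒ 0

Ȟ^0(U;F) ≅ Z, Ȟ^1(U;F) ≅ Z^2, Ȟ^2(U;F) ≅ 0


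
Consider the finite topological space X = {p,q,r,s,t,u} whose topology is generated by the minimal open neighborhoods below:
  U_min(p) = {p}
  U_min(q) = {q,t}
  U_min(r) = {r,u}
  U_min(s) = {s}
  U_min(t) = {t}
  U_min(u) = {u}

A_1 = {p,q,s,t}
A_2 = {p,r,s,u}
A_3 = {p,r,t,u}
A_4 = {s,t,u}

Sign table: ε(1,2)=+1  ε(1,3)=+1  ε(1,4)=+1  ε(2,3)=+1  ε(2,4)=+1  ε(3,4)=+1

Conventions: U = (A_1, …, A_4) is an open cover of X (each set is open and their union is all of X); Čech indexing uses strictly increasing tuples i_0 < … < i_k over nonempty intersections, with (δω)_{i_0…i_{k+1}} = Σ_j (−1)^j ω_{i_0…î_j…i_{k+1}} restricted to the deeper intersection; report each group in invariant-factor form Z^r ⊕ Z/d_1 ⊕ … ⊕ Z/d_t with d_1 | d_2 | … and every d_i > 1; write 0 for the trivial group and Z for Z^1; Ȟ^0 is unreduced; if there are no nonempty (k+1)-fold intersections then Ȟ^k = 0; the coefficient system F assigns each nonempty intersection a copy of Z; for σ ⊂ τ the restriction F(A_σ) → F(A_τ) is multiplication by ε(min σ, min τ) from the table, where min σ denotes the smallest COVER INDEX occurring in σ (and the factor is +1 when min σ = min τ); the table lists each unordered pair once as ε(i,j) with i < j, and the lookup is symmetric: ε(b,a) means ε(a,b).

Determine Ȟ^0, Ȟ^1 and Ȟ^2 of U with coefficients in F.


Ȟ^0 = Z, Ȟ^1 = 0, Ȟ^2 = Z

nonempty intersections:
  A12={p,s} A13={p,t} A14={s,t} A23={p,r,u} A24={s,u} A34={t,u}
  A123={p} A124={s} A134={t} A234={u}
C dims 4,6,4; δ0: rk 3, SNF 1^3; δ1: rk 3, SNF 1^3
Ȟ^0: (4−3)−0=1 ⇒ Z
Ȟ^1: (6−3)−3=0 ⇒ 0
Ȟ^2: (4−0)−3=1 ⇒ Z


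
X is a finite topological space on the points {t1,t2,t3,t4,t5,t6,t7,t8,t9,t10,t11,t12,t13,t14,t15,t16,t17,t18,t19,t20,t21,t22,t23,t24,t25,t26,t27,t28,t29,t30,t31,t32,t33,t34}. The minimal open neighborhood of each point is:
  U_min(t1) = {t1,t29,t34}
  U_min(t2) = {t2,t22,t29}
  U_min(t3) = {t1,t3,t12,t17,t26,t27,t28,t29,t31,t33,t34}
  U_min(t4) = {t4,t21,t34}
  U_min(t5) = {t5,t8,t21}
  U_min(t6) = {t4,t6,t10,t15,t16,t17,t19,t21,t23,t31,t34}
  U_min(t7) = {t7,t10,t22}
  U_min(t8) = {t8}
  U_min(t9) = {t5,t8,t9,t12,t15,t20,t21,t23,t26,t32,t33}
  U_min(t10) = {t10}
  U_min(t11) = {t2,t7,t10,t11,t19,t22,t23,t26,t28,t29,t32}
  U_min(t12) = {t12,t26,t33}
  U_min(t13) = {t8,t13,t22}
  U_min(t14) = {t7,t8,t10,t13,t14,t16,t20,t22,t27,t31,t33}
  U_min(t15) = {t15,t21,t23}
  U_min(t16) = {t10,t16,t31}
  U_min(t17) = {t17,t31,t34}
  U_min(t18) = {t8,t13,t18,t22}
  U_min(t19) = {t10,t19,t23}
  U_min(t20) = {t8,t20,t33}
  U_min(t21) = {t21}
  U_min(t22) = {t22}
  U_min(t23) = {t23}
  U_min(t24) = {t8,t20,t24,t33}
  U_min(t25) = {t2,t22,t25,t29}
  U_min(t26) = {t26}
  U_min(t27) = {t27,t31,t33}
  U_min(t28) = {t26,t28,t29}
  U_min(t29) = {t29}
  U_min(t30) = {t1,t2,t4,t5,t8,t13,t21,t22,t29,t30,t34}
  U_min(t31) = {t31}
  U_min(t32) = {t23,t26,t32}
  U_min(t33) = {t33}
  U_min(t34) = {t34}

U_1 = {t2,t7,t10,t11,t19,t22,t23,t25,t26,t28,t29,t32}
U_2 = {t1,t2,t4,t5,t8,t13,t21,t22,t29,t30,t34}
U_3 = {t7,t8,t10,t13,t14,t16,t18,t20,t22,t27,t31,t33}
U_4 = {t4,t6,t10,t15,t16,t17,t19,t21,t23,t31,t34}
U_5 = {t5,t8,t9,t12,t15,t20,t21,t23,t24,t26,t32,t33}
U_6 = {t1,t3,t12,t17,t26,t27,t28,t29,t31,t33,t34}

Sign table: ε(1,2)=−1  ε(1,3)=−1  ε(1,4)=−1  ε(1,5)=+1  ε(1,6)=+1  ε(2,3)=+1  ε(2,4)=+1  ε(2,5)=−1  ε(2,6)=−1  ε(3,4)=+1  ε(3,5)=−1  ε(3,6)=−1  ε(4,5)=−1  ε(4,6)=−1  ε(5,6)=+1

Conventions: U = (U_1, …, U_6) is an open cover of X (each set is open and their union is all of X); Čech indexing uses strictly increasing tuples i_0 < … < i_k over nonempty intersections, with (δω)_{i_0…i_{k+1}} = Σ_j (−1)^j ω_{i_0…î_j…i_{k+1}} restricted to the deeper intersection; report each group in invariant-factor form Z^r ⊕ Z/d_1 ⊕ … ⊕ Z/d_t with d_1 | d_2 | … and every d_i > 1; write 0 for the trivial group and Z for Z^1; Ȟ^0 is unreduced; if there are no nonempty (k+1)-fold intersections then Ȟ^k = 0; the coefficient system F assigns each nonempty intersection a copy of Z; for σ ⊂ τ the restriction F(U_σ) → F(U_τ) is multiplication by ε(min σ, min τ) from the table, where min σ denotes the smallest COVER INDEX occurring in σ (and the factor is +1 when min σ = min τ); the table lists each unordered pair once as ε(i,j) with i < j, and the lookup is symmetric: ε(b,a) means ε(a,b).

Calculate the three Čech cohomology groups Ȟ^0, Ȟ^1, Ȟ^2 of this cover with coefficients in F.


Ȟ^0(U;F) ≅ Z, Ȟ^1(U;F) ≅ 0 and Ȟ^2(U;F) ≅ Z/2

nerve simplices:
  U12={t2,t22,t29} U13={t7,t10,t22} U14={t10,t19,t23} U15={t23,t26,t32} U16={t26,t28,t29} U23={t8,t13,t22} U24={t4,t21,t34} U25={t5,t8,t21} U26={t1,t29,t34} U34={t10,t16,t31} U35={t8,t20,t33} U36={t27,t31,t33} U45={t15,t21,t23} U46={t17,t31,t34} U56={t12,t26,t33}
  U123={t22} U126={t29} U134={t10} U145={t23} U156={t26} U235={t8} U245={t21} U246={t34} U346={t31} U356={t33}
C dims 6,15,10; δ0: rk 5, SNF 1^5; δ1: rk 10, SNF 1^9·2
degree 0: 6−5−0 = 1 → Ȟ^0 ≅ Z
degree 1: 15−10−5 = 0 → Ȟ^1 ≅ 0
degree 2: 10−0−10 = 0 plus torsion [2] → Ȟ^2 ≅ Z/2
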